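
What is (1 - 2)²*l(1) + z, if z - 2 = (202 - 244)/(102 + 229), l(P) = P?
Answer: 951/331 ≈ 2.8731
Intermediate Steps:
z = 620/331 (z = 2 + (202 - 244)/(102 + 229) = 2 - 42/331 = 620/331 ≈ 1.8731)
(1 - 2)²*l(1) + z = (1 - 2)²*1 + 620/331 = (-1)²*1 + 620/331 = 1*1 + 620/331 = 1 + 620/331 = 951/331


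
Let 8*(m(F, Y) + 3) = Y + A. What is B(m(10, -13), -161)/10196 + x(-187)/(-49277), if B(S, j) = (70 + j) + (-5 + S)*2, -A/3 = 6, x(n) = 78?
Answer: -25799295/2009713168 ≈ -0.012837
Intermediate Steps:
A = -18 (A = -3*6 = -18)
m(F, Y) = -21/4 + Y/8 (m(F, Y) = -3 + (Y - 18)/8 = -3 + (-18 + Y)/8 = -3 + (-9/4 + Y/8) = -21/4 + Y/8)
B(S, j) = 60 + j + 2*S (B(S, j) = (70 + j) + (-10 + 2*S) = 60 + j + 2*S)
B(m(10, -13), -161)/10196 + x(-187)/(-49277) = (60 - 161 + 2*(-21/4 + (⅛)*(-13)))/10196 + 78/(-49277) = (60 - 161 + 2*(-21/4 - 13/8))*(1/10196) + 78*(-1/49277) = (60 - 161 + 2*(-55/8))*(1/10196) - 78/49277 = (60 - 161 - 55/4)*(1/10196) - 78/49277 = -459/4*1/10196 - 78/49277 = -459/40784 - 78/49277 = -25799295/2009713168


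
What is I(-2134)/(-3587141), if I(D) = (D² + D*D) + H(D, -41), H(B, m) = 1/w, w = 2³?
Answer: -72863297/28697128 ≈ -2.5390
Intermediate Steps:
w = 8
H(B, m) = ⅛ (H(B, m) = 1/8 = ⅛)
I(D) = ⅛ + 2*D² (I(D) = (D² + D*D) + ⅛ = (D² + D²) + ⅛ = 2*D² + ⅛ = ⅛ + 2*D²)
I(-2134)/(-3587141) = (⅛ + 2*(-2134)²)/(-3587141) = (⅛ + 2*4553956)*(-1/3587141) = (⅛ + 9107912)*(-1/3587141) = (72863297/8)*(-1/3587141) = -72863297/28697128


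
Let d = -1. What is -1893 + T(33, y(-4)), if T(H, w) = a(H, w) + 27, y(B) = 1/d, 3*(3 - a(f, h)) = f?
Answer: -1874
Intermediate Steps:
a(f, h) = 3 - f/3
y(B) = -1 (y(B) = 1/(-1) = -1)
T(H, w) = 30 - H/3 (T(H, w) = (3 - H/3) + 27 = 30 - H/3)
-1893 + T(33, y(-4)) = -1893 + (30 - ⅓*33) = -1893 + (30 - 11) = -1893 + 19 = -1874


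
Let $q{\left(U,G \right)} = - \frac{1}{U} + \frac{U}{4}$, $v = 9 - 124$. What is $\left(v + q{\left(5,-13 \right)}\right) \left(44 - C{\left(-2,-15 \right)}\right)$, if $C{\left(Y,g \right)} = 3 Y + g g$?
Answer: $\frac{79765}{4} \approx 19941.0$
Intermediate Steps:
$C{\left(Y,g \right)} = g^{2} + 3 Y$ ($C{\left(Y,g \right)} = 3 Y + g^{2} = g^{2} + 3 Y$)
$v = -115$ ($v = 9 - 124 = -115$)
$q{\left(U,G \right)} = - \frac{1}{U} + \frac{U}{4}$ ($q{\left(U,G \right)} = - \frac{1}{U} + U \frac{1}{4} = - \frac{1}{U} + \frac{U}{4}$)
$\left(v + q{\left(5,-13 \right)}\right) \left(44 - C{\left(-2,-15 \right)}\right) = \left(-115 + \left(- \frac{1}{5} + \frac{1}{4} \cdot 5\right)\right) \left(44 - \left(\left(-15\right)^{2} + 3 \left(-2\right)\right)\right) = \left(-115 + \left(\left(-1\right) \frac{1}{5} + \frac{5}{4}\right)\right) \left(44 - \left(225 - 6\right)\right) = \left(-115 + \left(- \frac{1}{5} + \frac{5}{4}\right)\right) \left(44 - 219\right) = \left(-115 + \frac{21}{20}\right) \left(44 - 219\right) = \left(- \frac{2279}{20}\right) \left(-175\right) = \frac{79765}{4}$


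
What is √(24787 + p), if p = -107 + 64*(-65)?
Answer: 6*√570 ≈ 143.25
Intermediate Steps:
p = -4267 (p = -107 - 4160 = -4267)
√(24787 + p) = √(24787 - 4267) = √20520 = 6*√570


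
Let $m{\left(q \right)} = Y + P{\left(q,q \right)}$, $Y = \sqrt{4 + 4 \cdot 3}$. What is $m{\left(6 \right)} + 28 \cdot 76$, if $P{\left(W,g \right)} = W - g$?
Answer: $2132$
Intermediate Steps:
$Y = 4$ ($Y = \sqrt{4 + 12} = \sqrt{16} = 4$)
$m{\left(q \right)} = 4$ ($m{\left(q \right)} = 4 + \left(q - q\right) = 4 + 0 = 4$)
$m{\left(6 \right)} + 28 \cdot 76 = 4 + 28 \cdot 76 = 4 + 2128 = 2132$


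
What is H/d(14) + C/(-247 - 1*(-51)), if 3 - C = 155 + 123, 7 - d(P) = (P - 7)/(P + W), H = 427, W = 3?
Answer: 51913/784 ≈ 66.216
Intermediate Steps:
d(P) = 7 - (-7 + P)/(3 + P) (d(P) = 7 - (P - 7)/(P + 3) = 7 - (-7 + P)/(3 + P))
C = -275 (C = 3 - (155 + 123) = 3 - 1*278 = 3 - 278 = -275)
H/d(14) + C/(-247 - 1*(-51)) = 427/((2*(14 + 3*14)/(3 + 14))) - 275/(-247 - 1*(-51)) = 427/((2*(14 + 42)/17)) - 275/(-247 + 51) = 427/((2*(1/17)*56)) - 275/(-196) = 427/(112/17) - 275*(-1/196) = 427*(17/112) + 275/196 = 1037/16 + 275/196 = 51913/784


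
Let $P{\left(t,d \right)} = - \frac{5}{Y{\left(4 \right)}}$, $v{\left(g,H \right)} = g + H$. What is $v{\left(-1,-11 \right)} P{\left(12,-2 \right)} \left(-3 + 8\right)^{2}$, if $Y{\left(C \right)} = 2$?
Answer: $750$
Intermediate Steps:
$v{\left(g,H \right)} = H + g$
$P{\left(t,d \right)} = - \frac{5}{2}$
$v{\left(-1,-11 \right)} P{\left(12,-2 \right)} \left(-3 + 8\right)^{2} = \left(-11 - 1\right) \left(- \frac{5}{2}\right) \left(-3 + 8\right)^{2} = \left(-12\right) \left(- \frac{5}{2}\right) 5^{2} = 30 \cdot 25 = 750$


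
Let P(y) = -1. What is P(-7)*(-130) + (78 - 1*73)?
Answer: 135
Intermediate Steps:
P(-7)*(-130) + (78 - 1*73) = -1*(-130) + (78 - 1*73) = 130 + (78 - 73) = 130 + 5 = 135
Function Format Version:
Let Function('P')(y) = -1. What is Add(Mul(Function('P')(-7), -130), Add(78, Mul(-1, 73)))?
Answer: 135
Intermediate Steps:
Add(Mul(Function('P')(-7), -130), Add(78, Mul(-1, 73))) = Add(Mul(-1, -130), Add(78, Mul(-1, 73))) = Add(130, Add(78, -73)) = Add(130, 5) = 135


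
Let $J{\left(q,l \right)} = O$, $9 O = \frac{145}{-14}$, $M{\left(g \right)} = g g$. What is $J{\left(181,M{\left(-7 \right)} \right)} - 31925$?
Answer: $- \frac{4022695}{126} \approx -31926.0$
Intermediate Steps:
$M{\left(g \right)} = g^{2}$
$O = - \frac{145}{126}$ ($O = \frac{145 \frac{1}{-14}}{9} = \frac{145 \left(- \frac{1}{14}\right)}{9} = \frac{1}{9} \left(- \frac{145}{14}\right) = - \frac{145}{126} \approx -1.1508$)
$J{\left(q,l \right)} = - \frac{145}{126}$
$J{\left(181,M{\left(-7 \right)} \right)} - 31925 = - \frac{145}{126} - 31925 = - \frac{4022695}{126}$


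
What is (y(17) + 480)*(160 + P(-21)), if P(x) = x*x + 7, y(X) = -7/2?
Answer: 289712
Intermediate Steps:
y(X) = -7/2 (y(X) = -7*½ = -7/2)
P(x) = 7 + x² (P(x) = x² + 7 = 7 + x²)
(y(17) + 480)*(160 + P(-21)) = (-7/2 + 480)*(160 + (7 + (-21)²)) = 953*(160 + (7 + 441))/2 = 953*(160 + 448)/2 = (953/2)*608 = 289712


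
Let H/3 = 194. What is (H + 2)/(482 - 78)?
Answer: 146/101 ≈ 1.4455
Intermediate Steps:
H = 582 (H = 3*194 = 582)
(H + 2)/(482 - 78) = (582 + 2)/(482 - 78) = 584/404 = 584*(1/404) = 146/101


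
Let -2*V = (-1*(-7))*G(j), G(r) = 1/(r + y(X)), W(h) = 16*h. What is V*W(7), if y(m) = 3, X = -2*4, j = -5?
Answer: 196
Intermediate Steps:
X = -8
G(r) = 1/(3 + r) (G(r) = 1/(r + 3) = 1/(3 + r))
V = 7/4 (V = -(-1*(-7))/(2*(3 - 5)) = -7/(2*(-2)) = -7*(-1)/(2*2) = -½*(-7/2) = 7/4 ≈ 1.7500)
V*W(7) = 7*(16*7)/4 = (7/4)*112 = 196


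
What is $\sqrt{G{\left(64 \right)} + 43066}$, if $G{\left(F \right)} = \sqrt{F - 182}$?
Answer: $\sqrt{43066 + i \sqrt{118}} \approx 207.52 + 0.026 i$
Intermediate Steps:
$G{\left(F \right)} = \sqrt{-182 + F}$
$\sqrt{G{\left(64 \right)} + 43066} = \sqrt{\sqrt{-182 + 64} + 43066} = \sqrt{\sqrt{-118} + 43066} = \sqrt{i \sqrt{118} + 43066} = \sqrt{43066 + i \sqrt{118}}$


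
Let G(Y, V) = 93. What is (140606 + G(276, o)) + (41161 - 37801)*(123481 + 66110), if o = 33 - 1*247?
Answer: 637166459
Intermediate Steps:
o = -214 (o = 33 - 247 = -214)
(140606 + G(276, o)) + (41161 - 37801)*(123481 + 66110) = (140606 + 93) + (41161 - 37801)*(123481 + 66110) = 140699 + 3360*189591 = 140699 + 637025760 = 637166459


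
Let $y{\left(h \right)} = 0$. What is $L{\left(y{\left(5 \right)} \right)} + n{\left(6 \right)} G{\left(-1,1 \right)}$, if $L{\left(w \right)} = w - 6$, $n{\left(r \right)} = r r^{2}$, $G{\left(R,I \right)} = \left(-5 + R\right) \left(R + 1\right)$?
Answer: $-6$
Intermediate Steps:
$G{\left(R,I \right)} = \left(1 + R\right) \left(-5 + R\right)$ ($G{\left(R,I \right)} = \left(-5 + R\right) \left(1 + R\right) = \left(1 + R\right) \left(-5 + R\right)$)
$n{\left(r \right)} = r^{3}$
$L{\left(w \right)} = -6 + w$ ($L{\left(w \right)} = w - 6 = -6 + w$)
$L{\left(y{\left(5 \right)} \right)} + n{\left(6 \right)} G{\left(-1,1 \right)} = \left(-6 + 0\right) + 6^{3} \left(-5 + \left(-1\right)^{2} - -4\right) = -6 + 216 \left(-5 + 1 + 4\right) = -6 + 216 \cdot 0 = -6 + 0 = -6$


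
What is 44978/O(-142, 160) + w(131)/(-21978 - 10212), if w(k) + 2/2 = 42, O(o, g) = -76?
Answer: -180980617/305805 ≈ -591.82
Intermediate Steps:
w(k) = 41 (w(k) = -1 + 42 = 41)
44978/O(-142, 160) + w(131)/(-21978 - 10212) = 44978/(-76) + 41/(-21978 - 10212) = 44978*(-1/76) + 41/(-32190) = -22489/38 + 41*(-1/32190) = -22489/38 - 41/32190 = -180980617/305805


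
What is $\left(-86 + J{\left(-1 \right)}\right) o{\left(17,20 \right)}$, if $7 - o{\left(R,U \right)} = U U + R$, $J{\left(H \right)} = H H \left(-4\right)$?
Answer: $36900$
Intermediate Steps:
$J{\left(H \right)} = - 4 H^{2}$ ($J{\left(H \right)} = H^{2} \left(-4\right) = - 4 H^{2}$)
$o{\left(R,U \right)} = 7 - R - U^{2}$ ($o{\left(R,U \right)} = 7 - \left(U U + R\right) = 7 - \left(U^{2} + R\right) = 7 - \left(R + U^{2}\right) = 7 - R - U^{2}$)
$\left(-86 + J{\left(-1 \right)}\right) o{\left(17,20 \right)} = \left(-86 - 4 \left(-1\right)^{2}\right) \left(7 - 17 - 20^{2}\right) = \left(-86 - 4\right) \left(7 - 17 - 400\right) = \left(-90\right) \left(-410\right) = 36900$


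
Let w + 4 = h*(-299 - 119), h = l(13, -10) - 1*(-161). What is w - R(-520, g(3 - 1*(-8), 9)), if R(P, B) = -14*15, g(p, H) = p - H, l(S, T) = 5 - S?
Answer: -63748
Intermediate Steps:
h = 153 (h = (5 - 1*13) - 1*(-161) = (5 - 13) + 161 = -8 + 161 = 153)
R(P, B) = -210
w = -63958 (w = -4 + 153*(-299 - 119) = -4 + 153*(-418) = -4 - 63954 = -63958)
w - R(-520, g(3 - 1*(-8), 9)) = -63958 - 1*(-210) = -63958 + 210 = -63748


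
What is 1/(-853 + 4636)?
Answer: 1/3783 ≈ 0.00026434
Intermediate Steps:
1/(-853 + 4636) = 1/3783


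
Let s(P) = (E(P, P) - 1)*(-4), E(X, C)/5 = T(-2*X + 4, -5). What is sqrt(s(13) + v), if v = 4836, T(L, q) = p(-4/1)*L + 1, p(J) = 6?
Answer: 2*sqrt(1865) ≈ 86.371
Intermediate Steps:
T(L, q) = 1 + 6*L (T(L, q) = 6*L + 1 = 1 + 6*L)
E(X, C) = 125 - 60*X (E(X, C) = 5*(1 + 6*(-2*X + 4)) = 5*(1 + 6*(4 - 2*X)) = 5*(1 + (24 - 12*X)) = 5*(25 - 12*X) = 125 - 60*X)
s(P) = -496 + 240*P (s(P) = ((125 - 60*P) - 1)*(-4) = (124 - 60*P)*(-4) = -496 + 240*P)
sqrt(s(13) + v) = sqrt((-496 + 240*13) + 4836) = sqrt((-496 + 3120) + 4836) = sqrt(2624 + 4836) = sqrt(7460) = 2*sqrt(1865)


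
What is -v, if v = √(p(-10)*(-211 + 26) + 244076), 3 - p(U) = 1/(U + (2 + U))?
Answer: -√8766386/6 ≈ -493.47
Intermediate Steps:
p(U) = 3 - 1/(2 + 2*U) (p(U) = 3 - 1/(U + (2 + U)) = 3 - 1/(2 + 2*U))
v = √8766386/6 (v = √(((5 + 6*(-10))/(2*(1 - 10)))*(-211 + 26) + 244076) = √(((½)*(5 - 60)/(-9))*(-185) + 244076) = √(((½)*(-⅑)*(-55))*(-185) + 244076) = √((55/18)*(-185) + 244076) = √(-10175/18 + 244076) = √(4383193/18) = √8766386/6 ≈ 493.47)
-v = -√8766386/6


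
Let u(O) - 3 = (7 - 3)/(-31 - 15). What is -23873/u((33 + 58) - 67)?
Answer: -549079/67 ≈ -8195.2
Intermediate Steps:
u(O) = 67/23 (u(O) = 3 + (7 - 3)/(-31 - 15) = 3 + 4/(-46) = 3 + 4*(-1/46) = 3 - 2/23 = 67/23)
-23873/u((33 + 58) - 67) = -23873/67/23 = -23873*23/67 = -549079/67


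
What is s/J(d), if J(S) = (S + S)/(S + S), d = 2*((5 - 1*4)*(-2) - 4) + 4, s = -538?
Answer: -538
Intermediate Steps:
d = -8 (d = 2*((5 - 4)*(-2) - 4) + 4 = 2*(1*(-2) - 4) + 4 = 2*(-2 - 4) + 4 = 2*(-6) + 4 = -12 + 4 = -8)
J(S) = 1 (J(S) = (2*S)/((2*S)) = (2*S)*(1/(2*S)) = 1)
s/J(d) = -538/1 = -538*1 = -538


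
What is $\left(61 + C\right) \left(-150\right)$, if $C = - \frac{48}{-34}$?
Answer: $- \frac{159150}{17} \approx -9361.8$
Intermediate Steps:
$C = \frac{24}{17}$ ($C = \left(-48\right) \left(- \frac{1}{34}\right) = \frac{24}{17} \approx 1.4118$)
$\left(61 + C\right) \left(-150\right) = \left(61 + \frac{24}{17}\right) \left(-150\right) = \frac{1061}{17} \left(-150\right) = - \frac{159150}{17}$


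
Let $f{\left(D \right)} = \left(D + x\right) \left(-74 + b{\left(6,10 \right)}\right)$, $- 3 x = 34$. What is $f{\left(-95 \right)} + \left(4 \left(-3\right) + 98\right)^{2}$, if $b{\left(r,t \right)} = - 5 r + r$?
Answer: $\frac{53450}{3} \approx 17817.0$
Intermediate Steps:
$x = - \frac{34}{3}$ ($x = \left(- \frac{1}{3}\right) 34 = - \frac{34}{3} \approx -11.333$)
$b{\left(r,t \right)} = - 4 r$
$f{\left(D \right)} = \frac{3332}{3} - 98 D$ ($f{\left(D \right)} = \left(D - \frac{34}{3}\right) \left(-74 - 24\right) = \left(- \frac{34}{3} + D\right) \left(-74 - 24\right) = \left(- \frac{34}{3} + D\right) \left(-98\right) = \frac{3332}{3} - 98 D$)
$f{\left(-95 \right)} + \left(4 \left(-3\right) + 98\right)^{2} = \left(\frac{3332}{3} - -9310\right) + \left(4 \left(-3\right) + 98\right)^{2} = \left(\frac{3332}{3} + 9310\right) + \left(-12 + 98\right)^{2} = \frac{31262}{3} + 86^{2} = \frac{31262}{3} + 7396 = \frac{53450}{3}$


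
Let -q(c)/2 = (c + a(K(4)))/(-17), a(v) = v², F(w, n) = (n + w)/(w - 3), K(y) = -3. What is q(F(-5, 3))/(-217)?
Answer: -37/7378 ≈ -0.0050149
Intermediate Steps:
F(w, n) = (n + w)/(-3 + w)
q(c) = 18/17 + 2*c/17 (q(c) = -2*(c + (-3)²)/(-17) = -2*(c + 9)*(-1)/17 = -2*(9 + c)*(-1)/17 = -2*(-9/17 - c/17) = 18/17 + 2*c/17)
q(F(-5, 3))/(-217) = (18/17 + 2*((3 - 5)/(-3 - 5))/17)/(-217) = (18/17 + 2*(-2/(-8))/17)*(-1/217) = (18/17 + 2*(-⅛*(-2))/17)*(-1/217) = (18/17 + (2/17)*(¼))*(-1/217) = (18/17 + 1/34)*(-1/217) = (37/34)*(-1/217) = -37/7378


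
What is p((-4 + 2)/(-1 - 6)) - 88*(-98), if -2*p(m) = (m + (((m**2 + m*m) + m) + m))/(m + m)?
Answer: 241447/28 ≈ 8623.1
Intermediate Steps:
p(m) = -(2*m**2 + 3*m)/(4*m) (p(m) = -(m + (((m**2 + m*m) + m) + m))/(2*(m + m)) = -(m + (((m**2 + m**2) + m) + m))/(2*(2*m)) = -(m + ((2*m**2 + m) + m))*1/(2*m)/2 = -(m + ((m + 2*m**2) + m))*1/(2*m)/2 = -(m + (2*m + 2*m**2))*1/(2*m)/2 = -(2*m**2 + 3*m)*1/(2*m)/2 = -(2*m**2 + 3*m)/(4*m))
p((-4 + 2)/(-1 - 6)) - 88*(-98) = (-3/4 - (-4 + 2)/(2*(-1 - 6))) - 88*(-98) = (-3/4 - (-1)/(-7)) + 8624 = (-3/4 - (-1)*(-1)/7) + 8624 = (-3/4 - 1/2*2/7) + 8624 = (-3/4 - 1/7) + 8624 = -25/28 + 8624 = 241447/28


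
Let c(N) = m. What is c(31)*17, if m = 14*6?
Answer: 1428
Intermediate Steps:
m = 84
c(N) = 84
c(31)*17 = 84*17 = 1428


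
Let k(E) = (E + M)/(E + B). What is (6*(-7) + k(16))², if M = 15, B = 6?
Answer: 797449/484 ≈ 1647.6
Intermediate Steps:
k(E) = (15 + E)/(6 + E) (k(E) = (E + 15)/(E + 6) = (15 + E)/(6 + E))
(6*(-7) + k(16))² = (6*(-7) + (15 + 16)/(6 + 16))² = (-42 + 31/22)² = (-893/22)² = 797449/484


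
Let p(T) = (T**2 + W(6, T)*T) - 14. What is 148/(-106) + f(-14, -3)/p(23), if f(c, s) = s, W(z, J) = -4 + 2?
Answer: -34865/24857 ≈ -1.4026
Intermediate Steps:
W(z, J) = -2
p(T) = -14 + T**2 - 2*T (p(T) = (T**2 - 2*T) - 14 = -14 + T**2 - 2*T)
148/(-106) + f(-14, -3)/p(23) = 148/(-106) - 3/(-14 + 23**2 - 2*23) = 148*(-1/106) - 3/(-14 + 529 - 46) = -74/53 - 3/469 = -34865/24857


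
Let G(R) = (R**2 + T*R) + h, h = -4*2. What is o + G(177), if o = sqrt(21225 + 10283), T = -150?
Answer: 4771 + 2*sqrt(7877) ≈ 4948.5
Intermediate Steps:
o = 2*sqrt(7877) (o = sqrt(31508) = 2*sqrt(7877) ≈ 177.50)
h = -8
G(R) = -8 + R**2 - 150*R (G(R) = (R**2 - 150*R) - 8 = -8 + R**2 - 150*R)
o + G(177) = 2*sqrt(7877) + (-8 + 177**2 - 150*177) = 2*sqrt(7877) + (-8 + 31329 - 26550) = 2*sqrt(7877) + 4771 = 4771 + 2*sqrt(7877)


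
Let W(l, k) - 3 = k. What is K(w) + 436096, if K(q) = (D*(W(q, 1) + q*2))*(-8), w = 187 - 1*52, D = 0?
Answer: 436096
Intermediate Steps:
W(l, k) = 3 + k
w = 135 (w = 187 - 52 = 135)
K(q) = 0 (K(q) = (0*((3 + 1) + q*2))*(-8) = (0*(4 + 2*q))*(-8) = 0*(-8) = 0)
K(w) + 436096 = 0 + 436096 = 436096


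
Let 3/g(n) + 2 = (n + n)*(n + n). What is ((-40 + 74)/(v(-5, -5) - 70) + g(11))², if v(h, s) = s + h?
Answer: 16297369/92929600 ≈ 0.17537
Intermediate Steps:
v(h, s) = h + s
g(n) = 3/(-2 + 4*n²) (g(n) = 3/(-2 + (n + n)*(n + n)) = 3/(-2 + (2*n)*(2*n)) = 3/(-2 + 4*n²))
((-40 + 74)/(v(-5, -5) - 70) + g(11))² = ((-40 + 74)/((-5 - 5) - 70) + 3/(2*(-1 + 2*11²)))² = (34/(-10 - 70) + 3/(2*(-1 + 2*121)))² = (34/(-80) + 3/(2*(-1 + 242)))² = (34*(-1/80) + (3/2)/241)² = (-17/40 + (3/2)*(1/241))² = (-17/40 + 3/482)² = (-4037/9640)² = 16297369/92929600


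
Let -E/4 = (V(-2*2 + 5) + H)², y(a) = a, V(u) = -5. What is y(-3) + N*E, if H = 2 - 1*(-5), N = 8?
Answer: -131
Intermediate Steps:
H = 7 (H = 2 + 5 = 7)
E = -16 (E = -4*(-5 + 7)² = -4*2² = -4*4 = -16)
y(-3) + N*E = -3 + 8*(-16) = -3 - 128 = -131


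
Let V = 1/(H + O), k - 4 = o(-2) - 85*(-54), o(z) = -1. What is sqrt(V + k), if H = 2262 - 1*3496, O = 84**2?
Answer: sqrt(155682882434)/5822 ≈ 67.772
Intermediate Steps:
O = 7056
H = -1234 (H = 2262 - 3496 = -1234)
k = 4593 (k = 4 + (-1 - 85*(-54)) = 4 + (-1 + 4590) = 4 + 4589 = 4593)
V = 1/5822 (V = 1/(-1234 + 7056) = 1/5822 ≈ 0.00017176)
sqrt(V + k) = sqrt(1/5822 + 4593) = sqrt(26740447/5822) = sqrt(155682882434)/5822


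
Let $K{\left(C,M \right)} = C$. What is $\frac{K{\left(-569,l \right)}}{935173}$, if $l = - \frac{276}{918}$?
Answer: $- \frac{569}{935173} \approx -0.00060844$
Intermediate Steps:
$l = - \frac{46}{153}$ ($l = \left(-276\right) \frac{1}{918} = - \frac{46}{153} \approx -0.30065$)
$\frac{K{\left(-569,l \right)}}{935173} = - \frac{569}{935173}$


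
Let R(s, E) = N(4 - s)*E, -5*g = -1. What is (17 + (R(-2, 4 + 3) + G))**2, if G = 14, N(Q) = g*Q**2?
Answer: 165649/25 ≈ 6626.0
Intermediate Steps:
g = 1/5 (g = -1/5*(-1) = 1/5 ≈ 0.20000)
N(Q) = Q**2/5
R(s, E) = E*(4 - s)**2/5 (R(s, E) = ((4 - s)**2/5)*E = E*(4 - s)**2/5)
(17 + (R(-2, 4 + 3) + G))**2 = (17 + ((4 + 3)*(-4 - 2)**2/5 + 14))**2 = (17 + ((1/5)*7*(-6)**2 + 14))**2 = (17 + ((1/5)*7*36 + 14))**2 = (17 + (252/5 + 14))**2 = (17 + 322/5)**2 = (407/5)**2 = 165649/25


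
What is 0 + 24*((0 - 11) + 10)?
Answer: -24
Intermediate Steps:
0 + 24*((0 - 11) + 10) = 0 + 24*(-11 + 10) = 0 + 24*(-1) = 0 - 24 = -24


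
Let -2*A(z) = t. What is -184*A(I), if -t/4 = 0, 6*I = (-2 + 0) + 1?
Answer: 0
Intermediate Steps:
I = -⅙ (I = ((-2 + 0) + 1)/6 = (-2 + 1)/6 = (⅙)*(-1) = -⅙ ≈ -0.16667)
t = 0 (t = -4*0 = 0)
A(z) = 0 (A(z) = -½*0 = 0)
-184*A(I) = -184*0 = 0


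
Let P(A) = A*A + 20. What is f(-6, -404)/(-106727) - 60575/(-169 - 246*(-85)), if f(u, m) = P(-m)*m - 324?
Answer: 1361355593963/2213624707 ≈ 614.99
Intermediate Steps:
P(A) = 20 + A² (P(A) = A² + 20 = 20 + A²)
f(u, m) = -324 + m*(20 + m²) (f(u, m) = (20 + (-m)²)*m - 324 = (20 + m²)*m - 324 = m*(20 + m²) - 324 = -324 + m*(20 + m²))
f(-6, -404)/(-106727) - 60575/(-169 - 246*(-85)) = (-324 - 404*(20 + (-404)²))/(-106727) - 60575/(-169 - 246*(-85)) = (-324 - 404*(20 + 163216))*(-1/106727) - 60575/(-169 + 20910) = (-324 - 404*163236)*(-1/106727) - 60575/20741 = (-324 - 65947344)*(-1/106727) - 60575*1/20741 = -65947668*(-1/106727) - 60575/20741 = 65947668/106727 - 60575/20741 = 1361355593963/2213624707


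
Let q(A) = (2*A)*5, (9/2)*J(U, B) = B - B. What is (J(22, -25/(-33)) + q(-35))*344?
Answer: -120400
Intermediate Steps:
J(U, B) = 0 (J(U, B) = 2*(B - B)/9 = (2/9)*0 = 0)
q(A) = 10*A
(J(22, -25/(-33)) + q(-35))*344 = (0 + 10*(-35))*344 = (0 - 350)*344 = -350*344 = -120400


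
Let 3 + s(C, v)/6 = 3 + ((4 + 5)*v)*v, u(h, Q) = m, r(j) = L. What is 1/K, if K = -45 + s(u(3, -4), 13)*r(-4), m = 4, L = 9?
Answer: 1/82089 ≈ 1.2182e-5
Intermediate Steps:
r(j) = 9
u(h, Q) = 4
s(C, v) = 54*v**2 (s(C, v) = -18 + 6*(3 + ((4 + 5)*v)*v) = -18 + 6*(3 + (9*v)*v) = -18 + 6*(3 + 9*v**2) = -18 + (18 + 54*v**2) = 54*v**2)
K = 82089 (K = -45 + (54*13**2)*9 = -45 + (54*169)*9 = -45 + 9126*9 = -45 + 82134 = 82089)
1/K = 1/82089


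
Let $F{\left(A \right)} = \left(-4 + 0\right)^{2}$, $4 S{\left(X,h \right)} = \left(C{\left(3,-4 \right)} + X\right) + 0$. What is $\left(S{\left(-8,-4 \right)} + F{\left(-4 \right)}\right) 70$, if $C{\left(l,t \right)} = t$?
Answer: $910$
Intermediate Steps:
$S{\left(X,h \right)} = -1 + \frac{X}{4}$ ($S{\left(X,h \right)} = \frac{\left(-4 + X\right) + 0}{4} = \frac{-4 + X}{4} = -1 + \frac{X}{4}$)
$F{\left(A \right)} = 16$ ($F{\left(A \right)} = \left(-4\right)^{2} = 16$)
$\left(S{\left(-8,-4 \right)} + F{\left(-4 \right)}\right) 70 = \left(\left(-1 + \frac{1}{4} \left(-8\right)\right) + 16\right) 70 = \left(\left(-1 - 2\right) + 16\right) 70 = \left(-3 + 16\right) 70 = 13 \cdot 70 = 910$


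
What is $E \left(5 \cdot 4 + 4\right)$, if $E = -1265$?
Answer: $-30360$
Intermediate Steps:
$E \left(5 \cdot 4 + 4\right) = - 1265 \left(5 \cdot 4 + 4\right) = - 1265 \left(20 + 4\right) = \left(-1265\right) 24 = -30360$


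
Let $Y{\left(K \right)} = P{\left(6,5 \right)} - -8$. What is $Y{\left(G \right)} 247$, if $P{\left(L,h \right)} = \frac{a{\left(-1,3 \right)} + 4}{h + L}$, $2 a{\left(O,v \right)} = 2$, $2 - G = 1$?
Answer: $\frac{22971}{11} \approx 2088.3$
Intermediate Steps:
$G = 1$ ($G = 2 - 1 = 1$)
$a{\left(O,v \right)} = 1$ ($a{\left(O,v \right)} = \frac{1}{2} \cdot 2 = 1$)
$P{\left(L,h \right)} = \frac{5}{L + h}$ ($P{\left(L,h \right)} = \frac{1 + 4}{h + L} = \frac{5}{L + h}$)
$Y{\left(K \right)} = \frac{93}{11}$ ($Y{\left(K \right)} = \frac{5}{6 + 5} - -8 = \frac{5}{11} + 8 = \frac{93}{11}$)
$Y{\left(G \right)} 247 = \frac{93}{11} \cdot 247 = \frac{22971}{11}$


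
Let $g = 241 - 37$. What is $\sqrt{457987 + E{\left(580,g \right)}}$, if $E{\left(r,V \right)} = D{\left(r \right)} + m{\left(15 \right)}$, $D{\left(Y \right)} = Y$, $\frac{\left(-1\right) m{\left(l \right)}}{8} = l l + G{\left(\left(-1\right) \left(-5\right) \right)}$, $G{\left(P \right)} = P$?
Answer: $\sqrt{456727} \approx 675.82$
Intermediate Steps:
$m{\left(l \right)} = -40 - 8 l^{2}$ ($m{\left(l \right)} = - 8 \left(l l - -5\right) = - 8 \left(l^{2} + 5\right) = - 8 \left(5 + l^{2}\right) = -40 - 8 l^{2}$)
$g = 204$ ($g = 241 - 37 = 204$)
$E{\left(r,V \right)} = -1840 + r$ ($E{\left(r,V \right)} = r - \left(40 + 8 \cdot 15^{2}\right) = r - 1840 = -1840 + r$)
$\sqrt{457987 + E{\left(580,g \right)}} = \sqrt{457987 + \left(-1840 + 580\right)} = \sqrt{457987 - 1260} = \sqrt{456727}$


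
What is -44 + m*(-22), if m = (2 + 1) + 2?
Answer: -154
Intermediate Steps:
m = 5 (m = 3 + 2 = 5)
-44 + m*(-22) = -44 + 5*(-22) = -44 - 110 = -154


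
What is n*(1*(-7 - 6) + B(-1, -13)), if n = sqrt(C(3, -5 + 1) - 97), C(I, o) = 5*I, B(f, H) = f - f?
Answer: -13*I*sqrt(82) ≈ -117.72*I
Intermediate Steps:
B(f, H) = 0
n = I*sqrt(82) (n = sqrt(5*3 - 97) = sqrt(15 - 97) = sqrt(-82) = I*sqrt(82) ≈ 9.0554*I)
n*(1*(-7 - 6) + B(-1, -13)) = (I*sqrt(82))*(1*(-7 - 6) + 0) = (I*sqrt(82))*(1*(-13) + 0) = (I*sqrt(82))*(-13 + 0) = (I*sqrt(82))*(-13) = -13*I*sqrt(82)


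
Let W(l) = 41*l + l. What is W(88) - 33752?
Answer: -30056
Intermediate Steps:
W(l) = 42*l
W(88) - 33752 = 42*88 - 33752 = 3696 - 33752 = -30056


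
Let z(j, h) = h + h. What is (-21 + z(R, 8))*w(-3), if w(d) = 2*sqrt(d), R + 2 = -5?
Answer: -10*I*sqrt(3) ≈ -17.32*I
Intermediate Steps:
R = -7 (R = -2 - 5 = -7)
z(j, h) = 2*h
(-21 + z(R, 8))*w(-3) = (-21 + 2*8)*(2*sqrt(-3)) = (-21 + 16)*(2*(I*sqrt(3))) = -10*I*sqrt(3)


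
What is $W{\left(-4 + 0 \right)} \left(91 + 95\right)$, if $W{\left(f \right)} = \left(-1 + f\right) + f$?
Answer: $-1674$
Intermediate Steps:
$W{\left(f \right)} = -1 + 2 f$
$W{\left(-4 + 0 \right)} \left(91 + 95\right) = \left(-1 + 2 \left(-4 + 0\right)\right) \left(91 + 95\right) = \left(-1 + 2 \left(-4\right)\right) 186 = \left(-1 - 8\right) 186 = \left(-9\right) 186 = -1674$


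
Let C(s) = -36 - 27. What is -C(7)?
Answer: 63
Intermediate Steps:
C(s) = -63
-C(7) = -1*(-63) = 63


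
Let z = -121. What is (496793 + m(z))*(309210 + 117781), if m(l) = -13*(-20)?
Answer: 212237157523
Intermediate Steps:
m(l) = 260
(496793 + m(z))*(309210 + 117781) = (496793 + 260)*(309210 + 117781) = 497053*426991 = 212237157523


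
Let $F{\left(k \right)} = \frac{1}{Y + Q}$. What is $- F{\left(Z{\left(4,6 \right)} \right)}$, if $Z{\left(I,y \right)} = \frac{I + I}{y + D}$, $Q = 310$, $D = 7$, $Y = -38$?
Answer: $- \frac{1}{272} \approx -0.0036765$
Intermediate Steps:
$Z{\left(I,y \right)} = \frac{2 I}{7 + y}$ ($Z{\left(I,y \right)} = \frac{I + I}{y + 7} = \frac{2 I}{7 + y}$)
$F{\left(k \right)} = \frac{1}{272}$ ($F{\left(k \right)} = \frac{1}{-38 + 310} = \frac{1}{272}$)
$- F{\left(Z{\left(4,6 \right)} \right)} = \left(-1\right) \frac{1}{272} = - \frac{1}{272}$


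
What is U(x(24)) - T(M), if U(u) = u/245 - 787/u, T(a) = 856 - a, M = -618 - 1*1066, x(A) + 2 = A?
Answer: -13882931/5390 ≈ -2575.7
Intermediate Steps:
x(A) = -2 + A
M = -1684 (M = -618 - 1066 = -1684)
U(u) = -787/u + u/245 (U(u) = u*(1/245) - 787/u = u/245 - 787/u = -787/u + u/245)
U(x(24)) - T(M) = (-787/(-2 + 24) + (-2 + 24)/245) - (856 - 1*(-1684)) = (-787/22 + (1/245)*22) - (856 + 1684) = (-787*1/22 + 22/245) - 1*2540 = (-787/22 + 22/245) - 2540 = -192331/5390 - 2540 = -13882931/5390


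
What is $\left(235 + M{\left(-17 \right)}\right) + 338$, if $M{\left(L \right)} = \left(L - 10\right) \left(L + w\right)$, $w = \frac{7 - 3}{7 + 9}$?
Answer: $\frac{4101}{4} \approx 1025.3$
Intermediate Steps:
$w = \frac{1}{4}$ ($w = \frac{4}{16} = 4 \cdot \frac{1}{16} = \frac{1}{4} \approx 0.25$)
$M{\left(L \right)} = \left(-10 + L\right) \left(\frac{1}{4} + L\right)$ ($M{\left(L \right)} = \left(L - 10\right) \left(L + \frac{1}{4}\right) = \left(-10 + L\right) \left(\frac{1}{4} + L\right)$)
$\left(235 + M{\left(-17 \right)}\right) + 338 = \left(235 - \left(- \frac{653}{4} - 289\right)\right) + 338 = \left(235 + \left(- \frac{5}{2} + 289 + \frac{663}{4}\right)\right) + 338 = \left(235 + \frac{1809}{4}\right) + 338 = \frac{2749}{4} + 338 = \frac{4101}{4}$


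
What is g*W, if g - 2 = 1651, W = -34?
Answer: -56202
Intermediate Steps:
g = 1653 (g = 2 + 1651 = 1653)
g*W = 1653*(-34) = -56202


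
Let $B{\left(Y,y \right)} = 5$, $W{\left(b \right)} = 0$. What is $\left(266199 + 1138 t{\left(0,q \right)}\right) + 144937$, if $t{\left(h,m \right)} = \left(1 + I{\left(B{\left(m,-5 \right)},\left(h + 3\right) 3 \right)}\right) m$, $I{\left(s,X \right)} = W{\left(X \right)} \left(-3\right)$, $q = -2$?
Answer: $408860$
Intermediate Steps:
$I{\left(s,X \right)} = 0$ ($I{\left(s,X \right)} = 0 \left(-3\right) = 0$)
$t{\left(h,m \right)} = m$ ($t{\left(h,m \right)} = \left(1 + 0\right) m = 1 m = m$)
$\left(266199 + 1138 t{\left(0,q \right)}\right) + 144937 = \left(266199 + 1138 \left(-2\right)\right) + 144937 = \left(266199 - 2276\right) + 144937 = 263923 + 144937 = 408860$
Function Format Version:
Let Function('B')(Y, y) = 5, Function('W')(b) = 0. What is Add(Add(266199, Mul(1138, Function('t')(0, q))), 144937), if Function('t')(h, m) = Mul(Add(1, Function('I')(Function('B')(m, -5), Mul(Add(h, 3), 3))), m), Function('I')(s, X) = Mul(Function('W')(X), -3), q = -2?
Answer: 408860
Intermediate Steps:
Function('I')(s, X) = 0 (Function('I')(s, X) = Mul(0, -3) = 0)
Function('t')(h, m) = m (Function('t')(h, m) = Mul(Add(1, 0), m) = Mul(1, m) = m)
Add(Add(266199, Mul(1138, Function('t')(0, q))), 144937) = Add(Add(266199, Mul(1138, -2)), 144937) = Add(Add(266199, -2276), 144937) = Add(263923, 144937) = 408860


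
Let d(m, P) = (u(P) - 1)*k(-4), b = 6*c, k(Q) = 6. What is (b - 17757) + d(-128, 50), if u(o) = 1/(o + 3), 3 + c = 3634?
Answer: 213225/53 ≈ 4023.1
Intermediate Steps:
c = 3631 (c = -3 + 3634 = 3631)
u(o) = 1/(3 + o)
b = 21786 (b = 6*3631 = 21786)
d(m, P) = -6 + 6/(3 + P) (d(m, P) = (1/(3 + P) - 1)*6 = (-1 + 1/(3 + P))*6 = -6 + 6/(3 + P))
(b - 17757) + d(-128, 50) = (21786 - 17757) + 6*(-2 - 1*50)/(3 + 50) = 4029 + 6*(-2 - 50)/53 = 4029 + 6*(1/53)*(-52) = 4029 - 312/53 = 213225/53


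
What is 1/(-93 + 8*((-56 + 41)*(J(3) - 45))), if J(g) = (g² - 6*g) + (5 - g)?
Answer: 1/6147 ≈ 0.00016268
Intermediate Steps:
J(g) = 5 + g² - 7*g
1/(-93 + 8*((-56 + 41)*(J(3) - 45))) = 1/(-93 + 8*((-56 + 41)*((5 + 3² - 7*3) - 45))) = 1/(-93 + 8*(-15*((5 + 9 - 21) - 45))) = 1/(-93 + 8*(-15*(-7 - 45))) = 1/(-93 + 8*(-15*(-52))) = 1/(-93 + 8*780) = 1/(-93 + 6240) = 1/6147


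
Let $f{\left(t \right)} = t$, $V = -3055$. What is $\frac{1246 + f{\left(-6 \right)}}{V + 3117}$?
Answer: $20$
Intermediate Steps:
$\frac{1246 + f{\left(-6 \right)}}{V + 3117} = \frac{1246 - 6}{-3055 + 3117} = \frac{1240}{62} = 1240 \cdot \frac{1}{62} = 20$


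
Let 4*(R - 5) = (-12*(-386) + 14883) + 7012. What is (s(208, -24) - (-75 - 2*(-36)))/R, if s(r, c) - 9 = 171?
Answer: 244/8849 ≈ 0.027574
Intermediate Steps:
s(r, c) = 180 (s(r, c) = 9 + 171 = 180)
R = 26547/4 (R = 5 + ((-12*(-386) + 14883) + 7012)/4 = 5 + ((4632 + 14883) + 7012)/4 = 5 + (19515 + 7012)/4 = 5 + (¼)*26527 = 5 + 26527/4 = 26547/4 ≈ 6636.8)
(s(208, -24) - (-75 - 2*(-36)))/R = (180 - (-75 - 2*(-36)))/(26547/4) = (180 - (-75 + 72))*(4/26547) = (180 - 1*(-3))*(4/26547) = (180 + 3)*(4/26547) = 183*(4/26547) = 244/8849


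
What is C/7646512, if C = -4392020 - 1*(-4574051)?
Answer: 182031/7646512 ≈ 0.023806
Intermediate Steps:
C = 182031 (C = -4392020 + 4574051 = 182031)
C/7646512 = 182031/7646512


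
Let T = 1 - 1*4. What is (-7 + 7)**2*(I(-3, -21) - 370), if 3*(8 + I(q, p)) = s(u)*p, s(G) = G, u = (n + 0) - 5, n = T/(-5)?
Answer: 0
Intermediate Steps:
T = -3 (T = 1 - 4 = -3)
n = 3/5 (n = -3/(-5) = -3*(-1/5) = 3/5 ≈ 0.60000)
u = -22/5 (u = (3/5 + 0) - 5 = 3/5 - 5 = -22/5 ≈ -4.4000)
I(q, p) = -8 - 22*p/15 (I(q, p) = -8 + (-22*p/5)/3 = -8 - 22*p/15)
(-7 + 7)**2*(I(-3, -21) - 370) = (-7 + 7)**2*((-8 - 22/15*(-21)) - 370) = 0**2*((-8 + 154/5) - 370) = 0*(114/5 - 370) = 0*(-1736/5) = 0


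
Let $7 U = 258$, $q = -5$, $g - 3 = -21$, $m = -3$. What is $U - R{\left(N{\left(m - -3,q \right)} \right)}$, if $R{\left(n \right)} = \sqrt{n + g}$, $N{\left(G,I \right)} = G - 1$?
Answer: $\frac{258}{7} - i \sqrt{19} \approx 36.857 - 4.3589 i$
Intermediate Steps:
$g = -18$ ($g = 3 - 21 = -18$)
$N{\left(G,I \right)} = -1 + G$ ($N{\left(G,I \right)} = G - 1 = -1 + G$)
$U = \frac{258}{7}$ ($U = \frac{1}{7} \cdot 258 = \frac{258}{7} \approx 36.857$)
$R{\left(n \right)} = \sqrt{-18 + n}$ ($R{\left(n \right)} = \sqrt{n - 18} = \sqrt{-18 + n}$)
$U - R{\left(N{\left(m - -3,q \right)} \right)} = \frac{258}{7} - \sqrt{-18 - 1} = \frac{258}{7} - \sqrt{-19} = \frac{258}{7} - i \sqrt{19}$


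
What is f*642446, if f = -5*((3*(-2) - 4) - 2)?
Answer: 38546760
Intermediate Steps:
f = 60 (f = -5*((-6 - 4) - 2) = -5*(-10 - 2) = -5*(-12) = 60)
f*642446 = 60*642446 = 38546760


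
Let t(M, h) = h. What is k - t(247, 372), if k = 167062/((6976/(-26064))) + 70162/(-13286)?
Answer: -904472657743/1448174 ≈ -6.2456e+5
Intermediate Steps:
k = -903933937015/1448174 (k = 167062/((6976*(-1/26064))) + 70162*(-1/13286) = 167062/(-436/1629) - 35081/6643 = 167062*(-1629/436) - 35081/6643 = -136071999/218 - 35081/6643 = -903933937015/1448174 ≈ -6.2419e+5)
k - t(247, 372) = -903933937015/1448174 - 1*372 = -903933937015/1448174 - 372 = -904472657743/1448174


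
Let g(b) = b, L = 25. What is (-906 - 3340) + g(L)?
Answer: -4221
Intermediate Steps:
(-906 - 3340) + g(L) = (-906 - 3340) + 25 = -4246 + 25 = -4221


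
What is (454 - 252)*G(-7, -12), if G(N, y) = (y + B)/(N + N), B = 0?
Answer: 1212/7 ≈ 173.14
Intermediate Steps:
G(N, y) = y/(2*N) (G(N, y) = (y + 0)/(N + N) = y/((2*N)) = y*(1/(2*N)) = y/(2*N))
(454 - 252)*G(-7, -12) = (454 - 252)*((½)*(-12)/(-7)) = 202*((½)*(-12)*(-⅐)) = 202*(6/7) = 1212/7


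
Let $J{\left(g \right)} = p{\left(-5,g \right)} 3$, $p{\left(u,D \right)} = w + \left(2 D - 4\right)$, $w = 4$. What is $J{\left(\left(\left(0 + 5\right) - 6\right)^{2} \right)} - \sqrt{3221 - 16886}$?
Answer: $6 - i \sqrt{13665} \approx 6.0 - 116.9 i$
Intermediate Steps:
$p{\left(u,D \right)} = 2 D$ ($p{\left(u,D \right)} = 4 + \left(2 D - 4\right) = 4 + \left(-4 + 2 D\right) = 2 D$)
$J{\left(g \right)} = 6 g$ ($J{\left(g \right)} = 2 g 3 = 6 g$)
$J{\left(\left(\left(0 + 5\right) - 6\right)^{2} \right)} - \sqrt{3221 - 16886} = 6 \left(\left(0 + 5\right) - 6\right)^{2} - \sqrt{3221 - 16886} = 6 \left(5 - 6\right)^{2} - \sqrt{-13665} = 6 \left(5 - 6\right)^{2} - i \sqrt{13665} = 6 \left(-1\right)^{2} - i \sqrt{13665} = 6 \cdot 1 - i \sqrt{13665} = 6 - i \sqrt{13665}$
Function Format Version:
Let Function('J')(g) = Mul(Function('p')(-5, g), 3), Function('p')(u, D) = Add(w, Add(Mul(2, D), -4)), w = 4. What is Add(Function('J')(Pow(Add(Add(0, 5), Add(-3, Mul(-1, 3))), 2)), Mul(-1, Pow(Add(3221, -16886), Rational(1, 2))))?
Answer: Add(6, Mul(-1, I, Pow(13665, Rational(1, 2)))) ≈ Add(6.0000, Mul(-116.90, I))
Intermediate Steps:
Function('p')(u, D) = Mul(2, D) (Function('p')(u, D) = Add(4, Add(Mul(2, D), -4)) = Add(4, Add(-4, Mul(2, D))) = Mul(2, D))
Function('J')(g) = Mul(6, g) (Function('J')(g) = Mul(Mul(2, g), 3) = Mul(6, g))
Add(Function('J')(Pow(Add(Add(0, 5), Add(-3, Mul(-1, 3))), 2)), Mul(-1, Pow(Add(3221, -16886), Rational(1, 2)))) = Add(Mul(6, Pow(Add(Add(0, 5), Add(-3, Mul(-1, 3))), 2)), Mul(-1, Pow(Add(3221, -16886), Rational(1, 2)))) = Add(Mul(6, Pow(Add(5, Add(-3, -3)), 2)), Mul(-1, Pow(-13665, Rational(1, 2)))) = Add(Mul(6, Pow(Add(5, -6), 2)), Mul(-1, Mul(I, Pow(13665, Rational(1, 2))))) = Add(Mul(6, Pow(-1, 2)), Mul(-1, I, Pow(13665, Rational(1, 2)))) = Add(Mul(6, 1), Mul(-1, I, Pow(13665, Rational(1, 2)))) = Add(6, Mul(-1, I, Pow(13665, Rational(1, 2))))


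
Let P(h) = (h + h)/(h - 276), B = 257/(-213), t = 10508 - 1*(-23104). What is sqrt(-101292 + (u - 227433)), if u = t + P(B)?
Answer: I*sqrt(20997060618055)/8435 ≈ 543.24*I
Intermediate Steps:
t = 33612 (t = 10508 + 23104 = 33612)
B = -257/213 (B = 257*(-1/213) = -257/213 ≈ -1.2066)
P(h) = 2*h/(-276 + h) (P(h) = (2*h)/(-276 + h) = 2*h/(-276 + h))
u = 1984621054/59045 (u = 33612 + 2*(-257/213)/(-276 - 257/213) = 33612 + 2*(-257/213)/(-59045/213) = 33612 + 2*(-257/213)*(-213/59045) = 33612 + 514/59045 = 1984621054/59045 ≈ 33612.)
sqrt(-101292 + (u - 227433)) = sqrt(-101292 + (1984621054/59045 - 227433)) = sqrt(-101292 - 11444160431/59045) = sqrt(-17424946571/59045) = I*sqrt(20997060618055)/8435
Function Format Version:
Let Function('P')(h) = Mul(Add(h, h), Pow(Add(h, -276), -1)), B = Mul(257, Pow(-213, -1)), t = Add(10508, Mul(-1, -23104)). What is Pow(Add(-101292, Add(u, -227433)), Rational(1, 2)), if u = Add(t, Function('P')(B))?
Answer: Mul(Rational(1, 8435), I, Pow(20997060618055, Rational(1, 2))) ≈ Mul(543.24, I)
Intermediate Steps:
t = 33612 (t = Add(10508, 23104) = 33612)
B = Rational(-257, 213) (B = Mul(257, Rational(-1, 213)) = Rational(-257, 213) ≈ -1.2066)
Function('P')(h) = Mul(2, h, Pow(Add(-276, h), -1)) (Function('P')(h) = Mul(Mul(2, h), Pow(Add(-276, h), -1)) = Mul(2, h, Pow(Add(-276, h), -1)))
u = Rational(1984621054, 59045) (u = Add(33612, Mul(2, Rational(-257, 213), Pow(Add(-276, Rational(-257, 213)), -1))) = Add(33612, Mul(2, Rational(-257, 213), Pow(Rational(-59045, 213), -1))) = Add(33612, Mul(2, Rational(-257, 213), Rational(-213, 59045))) = Add(33612, Rational(514, 59045)) = Rational(1984621054, 59045) ≈ 33612.)
Pow(Add(-101292, Add(u, -227433)), Rational(1, 2)) = Pow(Add(-101292, Add(Rational(1984621054, 59045), -227433)), Rational(1, 2)) = Pow(Add(-101292, Rational(-11444160431, 59045)), Rational(1, 2)) = Pow(Rational(-17424946571, 59045), Rational(1, 2)) = Mul(Rational(1, 8435), I, Pow(20997060618055, Rational(1, 2)))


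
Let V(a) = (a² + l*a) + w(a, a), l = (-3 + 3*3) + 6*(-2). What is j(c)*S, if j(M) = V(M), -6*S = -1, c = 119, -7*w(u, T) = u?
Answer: 6715/3 ≈ 2238.3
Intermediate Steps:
w(u, T) = -u/7
S = ⅙ (S = -⅙*(-1) = ⅙ ≈ 0.16667)
l = -6 (l = (-3 + 9) - 12 = 6 - 12 = -6)
V(a) = a² - 43*a/7 (V(a) = (a² - 6*a) - a/7 = a² - 43*a/7)
j(M) = M*(-43 + 7*M)/7
j(c)*S = ((⅐)*119*(-43 + 7*119))*(⅙) = ((⅐)*119*(-43 + 833))*(⅙) = ((⅐)*119*790)*(⅙) = 13430*(⅙) = 6715/3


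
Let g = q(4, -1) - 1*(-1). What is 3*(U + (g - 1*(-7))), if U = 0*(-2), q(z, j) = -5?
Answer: 9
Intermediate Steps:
g = -4 (g = -5 - 1*(-1) = -5 + 1 = -4)
U = 0
3*(U + (g - 1*(-7))) = 3*(0 + (-4 - 1*(-7))) = 3*(0 + (-4 + 7)) = 3*(0 + 3) = 3*3 = 9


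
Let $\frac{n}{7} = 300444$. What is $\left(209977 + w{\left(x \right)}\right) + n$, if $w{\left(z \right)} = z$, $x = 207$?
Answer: $2313292$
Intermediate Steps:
$n = 2103108$ ($n = 7 \cdot 300444 = 2103108$)
$\left(209977 + w{\left(x \right)}\right) + n = \left(209977 + 207\right) + 2103108 = 210184 + 2103108 = 2313292$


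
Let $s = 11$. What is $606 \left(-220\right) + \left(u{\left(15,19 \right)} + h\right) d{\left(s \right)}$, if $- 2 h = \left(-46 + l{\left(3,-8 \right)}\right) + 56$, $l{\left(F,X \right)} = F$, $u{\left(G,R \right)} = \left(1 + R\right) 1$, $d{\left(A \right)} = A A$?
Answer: $- \frac{263373}{2} \approx -1.3169 \cdot 10^{5}$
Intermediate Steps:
$d{\left(A \right)} = A^{2}$
$u{\left(G,R \right)} = 1 + R$
$h = - \frac{13}{2}$ ($h = - \frac{\left(-46 + 3\right) + 56}{2} = - \frac{-43 + 56}{2} = \left(- \frac{1}{2}\right) 13 = - \frac{13}{2} \approx -6.5$)
$606 \left(-220\right) + \left(u{\left(15,19 \right)} + h\right) d{\left(s \right)} = 606 \left(-220\right) + \left(\left(1 + 19\right) - \frac{13}{2}\right) 11^{2} = -133320 + \left(20 - \frac{13}{2}\right) 121 = -133320 + \frac{27}{2} \cdot 121 = -133320 + \frac{3267}{2} = - \frac{263373}{2}$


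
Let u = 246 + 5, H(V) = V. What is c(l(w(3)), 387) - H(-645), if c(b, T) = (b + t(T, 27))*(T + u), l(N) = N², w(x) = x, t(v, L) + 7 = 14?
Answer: 10853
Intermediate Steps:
t(v, L) = 7 (t(v, L) = -7 + 14 = 7)
u = 251
c(b, T) = (7 + b)*(251 + T) (c(b, T) = (b + 7)*(T + 251) = (7 + b)*(251 + T))
c(l(w(3)), 387) - H(-645) = (1757 + 7*387 + 251*3² + 387*3²) - 1*(-645) = (1757 + 2709 + 251*9 + 387*9) + 645 = (1757 + 2709 + 2259 + 3483) + 645 = 10208 + 645 = 10853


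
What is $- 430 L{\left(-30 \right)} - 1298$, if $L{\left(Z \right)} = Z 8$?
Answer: $101902$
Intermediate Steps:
$L{\left(Z \right)} = 8 Z$
$- 430 L{\left(-30 \right)} - 1298 = - 430 \cdot 8 \left(-30\right) - 1298 = \left(-430\right) \left(-240\right) - 1298 = 103200 - 1298 = 101902$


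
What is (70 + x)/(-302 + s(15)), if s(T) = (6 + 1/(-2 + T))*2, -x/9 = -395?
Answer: -47125/3768 ≈ -12.507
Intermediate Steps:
x = 3555 (x = -9*(-395) = 3555)
s(T) = 12 + 2/(-2 + T)
(70 + x)/(-302 + s(15)) = (70 + 3555)/(-302 + 2*(-11 + 6*15)/(-2 + 15)) = 3625/(-302 + 2*(-11 + 90)/13) = 3625/(-302 + 2*(1/13)*79) = 3625/(-302 + 158/13) = 3625/(-3768/13) = 3625*(-13/3768) = -47125/3768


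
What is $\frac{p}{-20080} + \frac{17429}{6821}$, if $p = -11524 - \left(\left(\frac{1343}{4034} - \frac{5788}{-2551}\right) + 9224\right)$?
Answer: $\frac{5058041633306637}{1409477380009120} \approx 3.5886$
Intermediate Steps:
$p = - \frac{213538923817}{10290734}$ ($p = -11524 - \left(\left(1343 \cdot \frac{1}{4034} - - \frac{5788}{2551}\right) + 9224\right) = -11524 - \left(\left(\frac{1343}{4034} + \frac{5788}{2551}\right) + 9224\right) = -11524 - \left(\frac{26774785}{10290734} + 9224\right) = -11524 - \frac{94948505201}{10290734} = - \frac{213538923817}{10290734} \approx -20751.0$)
$\frac{p}{-20080} + \frac{17429}{6821} = - \frac{213538923817}{10290734 \left(-20080\right)} + \frac{17429}{6821} = \left(- \frac{213538923817}{10290734}\right) \left(- \frac{1}{20080}\right) + 17429 \cdot \frac{1}{6821} = \frac{213538923817}{206637938720} + \frac{17429}{6821} = \frac{5058041633306637}{1409477380009120}$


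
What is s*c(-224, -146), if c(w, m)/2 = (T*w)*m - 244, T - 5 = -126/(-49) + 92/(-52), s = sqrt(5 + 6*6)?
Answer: 4927288*sqrt(41)/13 ≈ 2.4269e+6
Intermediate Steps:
s = sqrt(41) (s = sqrt(5 + 36) = sqrt(41) ≈ 6.4031)
T = 528/91 (T = 5 + (-126/(-49) + 92/(-52)) = 5 + (-126*(-1/49) + 92*(-1/52)) = 5 + (18/7 - 23/13) = 5 + 73/91 = 528/91 ≈ 5.8022)
c(w, m) = -488 + 1056*m*w/91 (c(w, m) = 2*((528*w/91)*m - 244) = 2*(528*m*w/91 - 244) = 2*(-244 + 528*m*w/91) = -488 + 1056*m*w/91)
s*c(-224, -146) = sqrt(41)*(-488 + (1056/91)*(-146)*(-224)) = sqrt(41)*(-488 + 4933632/13) = sqrt(41)*(4927288/13) = 4927288*sqrt(41)/13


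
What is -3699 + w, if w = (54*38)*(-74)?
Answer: -155547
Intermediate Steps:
w = -151848 (w = 2052*(-74) = -151848)
-3699 + w = -3699 - 151848 = -155547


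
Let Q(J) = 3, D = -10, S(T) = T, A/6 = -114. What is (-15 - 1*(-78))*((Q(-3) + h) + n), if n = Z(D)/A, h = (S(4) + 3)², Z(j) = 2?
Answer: 124481/38 ≈ 3275.8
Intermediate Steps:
A = -684 (A = 6*(-114) = -684)
h = 49 (h = (4 + 3)² = 7² = 49)
n = -1/342 (n = 2/(-684) = 2*(-1/684) = -1/342 ≈ -0.0029240)
(-15 - 1*(-78))*((Q(-3) + h) + n) = (-15 - 1*(-78))*((3 + 49) - 1/342) = (-15 + 78)*(52 - 1/342) = 63*(17783/342) = 124481/38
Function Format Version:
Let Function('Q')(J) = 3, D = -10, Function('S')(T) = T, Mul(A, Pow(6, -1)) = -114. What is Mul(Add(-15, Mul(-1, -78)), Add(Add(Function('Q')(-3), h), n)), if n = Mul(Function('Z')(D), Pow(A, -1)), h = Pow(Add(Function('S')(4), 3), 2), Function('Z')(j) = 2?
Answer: Rational(124481, 38) ≈ 3275.8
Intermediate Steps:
A = -684 (A = Mul(6, -114) = -684)
h = 49 (h = Pow(Add(4, 3), 2) = Pow(7, 2) = 49)
n = Rational(-1, 342) (n = Mul(2, Pow(-684, -1)) = Mul(2, Rational(-1, 684)) = Rational(-1, 342) ≈ -0.0029240)
Mul(Add(-15, Mul(-1, -78)), Add(Add(Function('Q')(-3), h), n)) = Mul(Add(-15, Mul(-1, -78)), Add(Add(3, 49), Rational(-1, 342))) = Mul(Add(-15, 78), Add(52, Rational(-1, 342))) = Mul(63, Rational(17783, 342)) = Rational(124481, 38)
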